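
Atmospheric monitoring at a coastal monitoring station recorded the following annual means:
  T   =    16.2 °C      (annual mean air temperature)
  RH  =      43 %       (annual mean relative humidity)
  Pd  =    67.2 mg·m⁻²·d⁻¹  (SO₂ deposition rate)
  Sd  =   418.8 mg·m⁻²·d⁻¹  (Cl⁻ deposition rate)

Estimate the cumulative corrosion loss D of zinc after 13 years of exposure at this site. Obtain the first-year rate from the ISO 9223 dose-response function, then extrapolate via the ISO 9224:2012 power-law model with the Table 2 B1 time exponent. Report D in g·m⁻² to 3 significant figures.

zinc: T>10 °C ⇒ hinge -0.071·(16.2−10) = -0.4402
  SO₂ term: 0.0129·67.2^0.44·exp(0.046·43-0.4402) = 0.3824
  Sd branch = 0.0175·Sd^0.57·e^(0.008·RH+0.085·T) = 3.055 μm/a
  sum: 0.3824 + 3.055 → r_corr = 3.437 μm/a
Long-term exponent b (ISO 9224 Table 2, B1) = 0.813
  D(13) = 3.437 × 13^0.813 = 3.437 × 8.047 = 27.66 μm
  Mass loss = 27.66 μm × 7.14 g/cm³ = 197.5 g·m⁻²

D(13) = 197 g·m⁻²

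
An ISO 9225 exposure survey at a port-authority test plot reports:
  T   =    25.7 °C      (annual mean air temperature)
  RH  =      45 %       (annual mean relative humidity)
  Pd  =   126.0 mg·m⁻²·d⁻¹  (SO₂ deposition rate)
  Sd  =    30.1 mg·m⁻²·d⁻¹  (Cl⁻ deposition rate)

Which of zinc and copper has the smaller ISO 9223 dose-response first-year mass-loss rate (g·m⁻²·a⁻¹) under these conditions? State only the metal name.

copper

zinc: f(T) = -0.071·(T−10) [T>10 °C] = -1.1147
  SO₂ term: 0.0129·126.0^0.44·exp(0.046·45-1.1147) = 0.2816
  Cl⁻ term: 0.0175·30.1^0.57·exp(0.008·45+0.085·25.7) = 1.552
  sum: 0.2816 + 1.552 → r_corr = 1.834 μm/a
  mass loss = 1.834 μm/a × 7.14 g/cm³ = 13.09 g·m⁻²·a⁻¹
copper: T>10 °C ⇒ hinge -0.080·(25.7−10) = -1.2560
  Pd branch = 0.0053·Pd^0.26·e^(0.059·RH+f) = 0.0755 μm/a
  Sd branch = 0.01025·Sd^0.27·e^(0.036·RH+0.049·T) = 0.4575 μm/a
  sum: 0.0755 + 0.4575 → r_corr = 0.533 μm/a
  mass loss = 0.533 μm/a × 8.96 g/cm³ = 4.776 g·m⁻²·a⁻¹
Ordering by g·m⁻²·a⁻¹: zinc (13.1) > copper (4.78)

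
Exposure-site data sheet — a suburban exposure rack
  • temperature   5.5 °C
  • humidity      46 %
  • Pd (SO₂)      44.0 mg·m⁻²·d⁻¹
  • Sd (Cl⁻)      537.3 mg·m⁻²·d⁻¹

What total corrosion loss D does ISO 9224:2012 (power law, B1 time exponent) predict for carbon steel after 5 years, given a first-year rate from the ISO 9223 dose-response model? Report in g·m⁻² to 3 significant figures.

D(5) = 815 g·m⁻²

carbon steel: f(T) = +0.150·(T−10) [T≤10 °C] = -0.6750
  SO₂ term: 1.77·44.0^0.52·exp(0.02·46-0.6750) = 16.18
  Cl⁻ term: 0.102·537.3^0.62·exp(0.033·46+0.04·5.5) = 28.59
  r_corr = 16.18 + 28.59 = 44.76 μm/a
Power-law: D(5) = r_corr · 5^0.523
  D(5) = 44.76 × 5^0.523 = 44.76 × 2.32 = 103.9 μm
  Mass loss = 103.9 μm × 7.85 g/cm³ = 815.4 g·m⁻²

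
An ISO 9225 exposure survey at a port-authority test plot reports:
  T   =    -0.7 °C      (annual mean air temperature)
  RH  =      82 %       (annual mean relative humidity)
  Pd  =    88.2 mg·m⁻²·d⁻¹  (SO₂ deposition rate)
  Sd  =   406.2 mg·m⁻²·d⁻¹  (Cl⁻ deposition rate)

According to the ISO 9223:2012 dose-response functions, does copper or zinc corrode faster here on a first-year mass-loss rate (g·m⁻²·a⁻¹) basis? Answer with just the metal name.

copper: f(T) = +0.126·(T−10) [T≤10 °C] = -1.3482
  Pd branch = 0.0053·Pd^0.26·e^(0.059·RH+f) = 0.5568 μm/a
  Sd branch = 0.01025·Sd^0.27·e^(0.036·RH+0.049·T) = 0.9599 μm/a
  r_corr = 0.5568 + 0.9599 = 1.517 μm/a
  mass loss = 1.517 μm/a × 8.96 g/cm³ = 13.59 g·m⁻²·a⁻¹
zinc: temperature factor f = +0.038·(-10.7) = -0.4066
  SO₂ term: 0.0129·88.2^0.44·exp(0.046·82-0.4066) = 2.68
  Cl⁻ term: 0.0175·406.2^0.57·exp(0.008·82+0.085·-0.7) = 0.9752
  r_corr = 2.68 + 0.9752 = 3.655 μm/a
  mass loss = 3.655 μm/a × 7.14 g/cm³ = 26.1 g·m⁻²·a⁻¹
Ordering by g·m⁻²·a⁻¹: zinc (26.1) > copper (13.6)

zinc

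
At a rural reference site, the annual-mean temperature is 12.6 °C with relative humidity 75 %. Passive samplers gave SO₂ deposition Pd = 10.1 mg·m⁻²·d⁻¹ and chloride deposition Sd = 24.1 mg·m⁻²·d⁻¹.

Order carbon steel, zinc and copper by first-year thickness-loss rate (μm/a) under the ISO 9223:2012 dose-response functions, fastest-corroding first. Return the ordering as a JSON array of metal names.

["carbon steel", "zinc", "copper"]

carbon steel: f(T) = -0.054·(T−10) [T>10 °C] = -0.1404
  SO₂ term: 1.77·10.1^0.52·exp(0.02·75-0.1404) = 22.94
  Sd branch = 0.102·Sd^0.62·e^(0.033·RH+0.04·T) = 14.43 μm/a
  r_corr = 22.94 + 14.43 = 37.37 μm/a
zinc: T>10 °C ⇒ hinge -0.071·(12.6−10) = -0.1846
  Pd branch = 0.0129·Pd^0.44·e^(0.046·RH+f) = 0.9346 μm/a
  Cl⁻ term: 0.0175·24.1^0.57·exp(0.008·75+0.085·12.6) = 0.5708
  sum: 0.9346 + 0.5708 → r_corr = 1.505 μm/a
copper: temperature factor f = -0.080·(2.6) = -0.2080
  Pd branch = 0.0053·Pd^0.26·e^(0.059·RH+f) = 0.6559 μm/a
  Sd branch = 0.01025·Sd^0.27·e^(0.036·RH+0.049·T) = 0.6677 μm/a
  sum: 0.6559 + 0.6677 → r_corr = 1.324 μm/a
Ordering by μm/a: carbon steel (37.4) > zinc (1.51) > copper (1.32)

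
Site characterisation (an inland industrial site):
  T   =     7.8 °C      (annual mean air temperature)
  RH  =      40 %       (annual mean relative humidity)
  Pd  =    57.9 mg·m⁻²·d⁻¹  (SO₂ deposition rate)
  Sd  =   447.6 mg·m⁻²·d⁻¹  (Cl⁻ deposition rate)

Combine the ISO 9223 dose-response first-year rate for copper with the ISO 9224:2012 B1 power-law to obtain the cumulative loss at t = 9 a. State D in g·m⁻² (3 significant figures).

D(9) = 17.5 g·m⁻²

copper: temperature factor f = +0.126·(-2.2) = -0.2772
  Pd branch = 0.0053·Pd^0.26·e^(0.059·RH+f) = 0.1222 μm/a
  Sd branch = 0.01025·Sd^0.27·e^(0.036·RH+0.049·T) = 0.3295 μm/a
  sum: 0.1222 + 0.3295 → r_corr = 0.4517 μm/a
Long-term exponent b (ISO 9224 Table 2, B1) = 0.667
  D(9) = 0.4517 × 9^0.667 = 0.4517 × 4.33 = 1.956 μm
  Mass loss = 1.956 μm × 8.96 g/cm³ = 17.52 g·m⁻²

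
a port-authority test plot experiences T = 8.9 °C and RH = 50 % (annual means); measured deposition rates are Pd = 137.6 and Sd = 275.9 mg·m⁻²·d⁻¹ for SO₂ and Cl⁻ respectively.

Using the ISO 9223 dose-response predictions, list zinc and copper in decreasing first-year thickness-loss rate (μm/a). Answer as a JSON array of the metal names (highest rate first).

["zinc", "copper"]

zinc: f(T) = +0.038·(T−10) [T≤10 °C] = -0.0418
  SO₂ term: 0.0129·137.6^0.44·exp(0.046·50-0.0418) = 1.077
  Sd branch = 0.0175·Sd^0.57·e^(0.008·RH+0.085·T) = 1.369 μm/a
  sum: 1.077 + 1.369 → r_corr = 2.447 μm/a
copper: f(T) = +0.126·(T−10) [T≤10 °C] = -0.1386
  SO₂ term: 0.0053·137.6^0.26·exp(0.059·50-0.1386) = 0.3172
  Cl⁻ term: 0.01025·275.9^0.27·exp(0.036·50+0.049·8.9) = 0.4374
  sum: 0.3172 + 0.4374 → r_corr = 0.7545 μm/a
Ordering by μm/a: zinc (2.45) > copper (0.755)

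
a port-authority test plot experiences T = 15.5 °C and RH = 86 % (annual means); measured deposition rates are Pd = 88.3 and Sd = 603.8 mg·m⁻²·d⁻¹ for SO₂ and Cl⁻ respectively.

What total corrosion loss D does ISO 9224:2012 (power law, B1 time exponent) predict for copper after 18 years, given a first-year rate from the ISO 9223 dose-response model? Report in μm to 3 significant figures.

D(18) = 30.8 μm

copper: temperature factor f = -0.080·(5.5) = -0.4400
  Pd branch = 0.0053·Pd^0.26·e^(0.059·RH+f) = 1.749 μm/a
  Cl⁻ term: 0.01025·603.8^0.27·exp(0.036·86+0.049·15.5) = 2.729
  r_corr = 1.749 + 2.729 = 4.478 μm/a
Long-term exponent b (ISO 9224 Table 2, B1) = 0.667
  D(18) = 4.478 × 18^0.667 = 4.478 × 6.875 = 30.78 μm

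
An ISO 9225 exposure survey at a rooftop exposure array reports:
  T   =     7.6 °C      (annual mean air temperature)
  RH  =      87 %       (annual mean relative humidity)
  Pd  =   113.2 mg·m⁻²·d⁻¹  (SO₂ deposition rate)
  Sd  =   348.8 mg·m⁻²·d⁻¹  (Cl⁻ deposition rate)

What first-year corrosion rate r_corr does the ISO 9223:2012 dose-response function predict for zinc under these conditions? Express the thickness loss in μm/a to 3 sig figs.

r_corr = 7.05 μm/a

zinc: T≤10 °C ⇒ hinge +0.038·(7.6−10) = -0.0912
  SO₂ term: 0.0129·113.2^0.44·exp(0.046·87-0.0912) = 5.161
  Sd branch = 0.0175·Sd^0.57·e^(0.008·RH+0.085·T) = 1.884 μm/a
  sum: 5.161 + 1.884 → r_corr = 7.045 μm/a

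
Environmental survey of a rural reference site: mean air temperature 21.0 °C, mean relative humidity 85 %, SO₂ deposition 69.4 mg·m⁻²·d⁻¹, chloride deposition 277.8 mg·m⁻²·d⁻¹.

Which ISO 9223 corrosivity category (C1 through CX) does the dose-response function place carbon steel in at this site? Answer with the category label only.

carbon steel: T>10 °C ⇒ hinge -0.054·(21.0−10) = -0.5940
  sulphur-dioxide contribution → 48.51 μm/a
  chloride contribution → 127.9 μm/a
  ⇒ r_corr(carbon steel) = 176.4 μm/a
Category bounds: 80…200 μm/a bracket r_corr ⇒ C5

C5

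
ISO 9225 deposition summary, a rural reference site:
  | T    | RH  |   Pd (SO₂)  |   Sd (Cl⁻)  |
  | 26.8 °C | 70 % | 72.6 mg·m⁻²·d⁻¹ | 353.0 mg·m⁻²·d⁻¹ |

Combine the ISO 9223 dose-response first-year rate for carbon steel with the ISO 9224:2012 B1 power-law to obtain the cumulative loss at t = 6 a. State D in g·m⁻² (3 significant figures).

D(6) = 2.82e+03 g·m⁻²

carbon steel: f(T) = -0.054·(T−10) [T>10 °C] = -0.9072
  sulphur-dioxide contribution → 26.9 μm/a
  chloride contribution → 114 μm/a
  ⇒ r_corr(carbon steel) = 140.9 μm/a
Long-term exponent b (ISO 9224 Table 2, B1) = 0.523
  D(6) = 140.9 × 6^0.523 = 140.9 × 2.553 = 359.7 μm
  Mass loss = 359.7 μm × 7.85 g/cm³ = 2824 g·m⁻²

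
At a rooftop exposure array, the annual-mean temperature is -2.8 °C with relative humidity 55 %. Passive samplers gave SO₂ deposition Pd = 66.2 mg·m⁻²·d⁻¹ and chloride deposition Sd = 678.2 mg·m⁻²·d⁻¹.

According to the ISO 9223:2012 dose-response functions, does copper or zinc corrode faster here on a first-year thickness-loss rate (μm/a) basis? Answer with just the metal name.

zinc

copper: temperature factor f = +0.126·(-12.8) = -1.6128
  sulphur-dioxide contribution → 0.08064 μm/a
  chloride contribution → 0.3763 μm/a
  ⇒ r_corr(copper) = 0.4569 μm/a
zinc: temperature factor f = +0.038·(-12.8) = -0.4864
  sulphur-dioxide contribution → 0.6299 μm/a
  chloride contribution → 0.8803 μm/a
  total first-year rate 1.51 μm/a
Ordering by μm/a: zinc (1.51) > copper (0.457)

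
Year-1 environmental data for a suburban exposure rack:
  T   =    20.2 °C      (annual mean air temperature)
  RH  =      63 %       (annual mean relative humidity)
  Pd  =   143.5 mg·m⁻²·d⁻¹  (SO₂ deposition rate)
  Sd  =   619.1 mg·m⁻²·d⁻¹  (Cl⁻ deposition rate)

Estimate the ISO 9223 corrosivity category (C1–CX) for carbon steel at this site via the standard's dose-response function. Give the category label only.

carbon steel: T>10 °C ⇒ hinge -0.054·(20.2−10) = -0.5508
  SO₂ term: 1.77·143.5^0.52·exp(0.02·63-0.5508) = 47.59
  Cl⁻ term: 0.102·619.1^0.62·exp(0.033·63+0.04·20.2) = 98.47
  sum: 47.59 + 98.47 → r_corr = 146.1 μm/a
Category bounds: 80…200 μm/a bracket r_corr ⇒ C5

C5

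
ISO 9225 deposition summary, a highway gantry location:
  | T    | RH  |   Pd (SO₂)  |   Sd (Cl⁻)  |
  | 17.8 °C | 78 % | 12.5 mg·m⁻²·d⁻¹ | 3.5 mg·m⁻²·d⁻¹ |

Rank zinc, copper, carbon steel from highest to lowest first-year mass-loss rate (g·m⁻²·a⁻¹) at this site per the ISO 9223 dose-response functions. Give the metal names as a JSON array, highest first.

zinc: f(T) = -0.071·(T−10) [T>10 °C] = -0.5538
  SO₂ term: 0.0129·12.5^0.44·exp(0.046·78-0.5538) = 0.8146
  Sd branch = 0.0175·Sd^0.57·e^(0.008·RH+0.085·T) = 0.3029 μm/a
  sum: 0.8146 + 0.3029 → r_corr = 1.118 μm/a
  mass loss = 1.118 μm/a × 7.14 g/cm³ = 7.979 g·m⁻²·a⁻¹
copper: temperature factor f = -0.080·(7.8) = -0.6240
  SO₂ term: 0.0053·12.5^0.26·exp(0.059·78-0.6240) = 0.5459
  Sd branch = 0.01025·Sd^0.27·e^(0.036·RH+0.049·T) = 0.57 μm/a
  sum: 0.5459 + 0.57 → r_corr = 1.116 μm/a
  mass loss = 1.116 μm/a × 8.96 g/cm³ = 9.999 g·m⁻²·a⁻¹
carbon steel: T>10 °C ⇒ hinge -0.054·(17.8−10) = -0.4212
  Pd branch = 1.77·Pd^0.52·e^(0.02·RH+f) = 20.56 μm/a
  Sd branch = 0.102·Sd^0.62·e^(0.033·RH+0.04·T) = 5.929 μm/a
  sum: 20.56 + 5.929 → r_corr = 26.49 μm/a
  mass loss = 26.49 μm/a × 7.85 g/cm³ = 207.9 g·m⁻²·a⁻¹
Ordering by g·m⁻²·a⁻¹: carbon steel (208) > copper (10) > zinc (7.98)

["carbon steel", "copper", "zinc"]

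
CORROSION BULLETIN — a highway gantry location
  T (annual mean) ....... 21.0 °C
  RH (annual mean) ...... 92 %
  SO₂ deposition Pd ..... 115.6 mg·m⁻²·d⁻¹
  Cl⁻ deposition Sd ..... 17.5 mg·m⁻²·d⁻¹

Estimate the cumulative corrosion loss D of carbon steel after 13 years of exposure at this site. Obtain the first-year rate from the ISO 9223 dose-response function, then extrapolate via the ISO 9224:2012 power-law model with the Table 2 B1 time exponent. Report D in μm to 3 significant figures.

D(13) = 389 μm

carbon steel: f(T) = -0.054·(T−10) [T>10 °C] = -0.5940
  Pd branch = 1.77·Pd^0.52·e^(0.02·RH+f) = 72.75 μm/a
  Cl⁻ term: 0.102·17.5^0.62·exp(0.033·92+0.04·21.0) = 29.01
  sum: 72.75 + 29.01 → r_corr = 101.8 μm/a
Long-term exponent b (ISO 9224 Table 2, B1) = 0.523
  D(13) = 101.8 × 13^0.523 = 101.8 × 3.825 = 389.2 μm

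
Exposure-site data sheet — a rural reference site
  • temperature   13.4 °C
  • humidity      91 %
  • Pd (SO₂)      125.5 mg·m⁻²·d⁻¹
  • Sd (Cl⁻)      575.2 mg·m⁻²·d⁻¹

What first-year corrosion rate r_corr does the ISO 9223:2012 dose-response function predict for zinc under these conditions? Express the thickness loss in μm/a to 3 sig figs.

zinc: T>10 °C ⇒ hinge -0.071·(13.4−10) = -0.2414
  sulphur-dioxide contribution → 5.586 μm/a
  chloride contribution → 4.236 μm/a
  total first-year rate 9.822 μm/a

r_corr = 9.82 μm/a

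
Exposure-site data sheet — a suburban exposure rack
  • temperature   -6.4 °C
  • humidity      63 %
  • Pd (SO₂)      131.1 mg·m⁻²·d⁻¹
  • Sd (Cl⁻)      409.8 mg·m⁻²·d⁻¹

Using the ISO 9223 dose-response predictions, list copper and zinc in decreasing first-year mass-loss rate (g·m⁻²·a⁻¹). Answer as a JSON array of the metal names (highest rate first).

copper: f(T) = +0.126·(T−10) [T≤10 °C] = -2.0664
  sulphur-dioxide contribution → 0.09811 μm/a
  chloride contribution → 0.3672 μm/a
  total first-year rate 0.4653 μm/a
  mass loss = 0.4653 μm/a × 8.96 g/cm³ = 4.169 g·m⁻²·a⁻¹
zinc: T≤10 °C ⇒ hinge +0.038·(-6.4−10) = -0.6232
  sulphur-dioxide contribution → 1.072 μm/a
  chloride contribution → 0.5186 μm/a
  total first-year rate 1.591 μm/a
  mass loss = 1.591 μm/a × 7.14 g/cm³ = 11.36 g·m⁻²·a⁻¹
Ordering by g·m⁻²·a⁻¹: zinc (11.4) > copper (4.17)

["zinc", "copper"]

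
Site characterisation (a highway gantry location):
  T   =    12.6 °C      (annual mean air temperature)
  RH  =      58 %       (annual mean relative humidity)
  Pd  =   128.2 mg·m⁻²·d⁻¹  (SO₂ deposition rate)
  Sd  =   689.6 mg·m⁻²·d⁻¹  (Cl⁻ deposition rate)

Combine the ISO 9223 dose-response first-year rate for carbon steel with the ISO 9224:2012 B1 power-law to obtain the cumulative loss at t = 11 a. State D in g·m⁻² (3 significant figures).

carbon steel: T>10 °C ⇒ hinge -0.054·(12.6−10) = -0.1404
  sulphur-dioxide contribution → 61.22 μm/a
  chloride contribution → 65.86 μm/a
  ⇒ r_corr(carbon steel) = 127.1 μm/a
Power-law: D(11) = r_corr · 11^0.523
  D(11) = 127.1 × 11^0.523 = 127.1 × 3.505 = 445.4 μm
  Mass loss = 445.4 μm × 7.85 g/cm³ = 3496 g·m⁻²

D(11) = 3.50e+03 g·m⁻²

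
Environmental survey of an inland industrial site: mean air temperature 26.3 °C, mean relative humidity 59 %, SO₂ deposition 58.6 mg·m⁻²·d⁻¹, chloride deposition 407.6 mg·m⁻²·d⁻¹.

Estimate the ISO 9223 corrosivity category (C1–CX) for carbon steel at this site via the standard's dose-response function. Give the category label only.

carbon steel: temperature factor f = -0.054·(16.3) = -0.8802
  Pd branch = 1.77·Pd^0.52·e^(0.02·RH+f) = 19.84 μm/a
  Sd branch = 0.102·Sd^0.62·e^(0.033·RH+0.04·T) = 85 μm/a
  sum: 19.84 + 85 → r_corr = 104.8 μm/a
ISO 9223 Table 2 (carbon steel): 80 < 105 ≤ 200 μm/a ⇒ C5

C5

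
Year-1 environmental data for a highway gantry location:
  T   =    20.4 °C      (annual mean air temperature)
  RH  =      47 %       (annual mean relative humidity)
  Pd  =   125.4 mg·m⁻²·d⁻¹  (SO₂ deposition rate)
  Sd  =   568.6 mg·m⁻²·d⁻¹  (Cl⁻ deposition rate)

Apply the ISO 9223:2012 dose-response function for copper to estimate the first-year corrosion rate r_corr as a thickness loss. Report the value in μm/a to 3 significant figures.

copper: f(T) = -0.080·(T−10) [T>10 °C] = -0.8320
  sulphur-dioxide contribution → 0.1297 μm/a
  chloride contribution → 0.8384 μm/a
  ⇒ r_corr(copper) = 0.9681 μm/a

r_corr = 0.968 μm/a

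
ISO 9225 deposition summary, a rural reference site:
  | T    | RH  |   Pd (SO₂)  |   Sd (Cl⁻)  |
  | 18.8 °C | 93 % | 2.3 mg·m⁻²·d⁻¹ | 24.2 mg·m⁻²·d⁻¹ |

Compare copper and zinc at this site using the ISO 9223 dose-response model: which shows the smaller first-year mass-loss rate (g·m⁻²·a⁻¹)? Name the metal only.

zinc

copper: temperature factor f = -0.080·(8.8) = -0.7040
  sulphur-dioxide contribution → 0.7862 μm/a
  chloride contribution → 1.732 μm/a
  ⇒ r_corr(copper) = 2.518 μm/a
  mass loss = 2.518 μm/a × 8.96 g/cm³ = 22.56 g·m⁻²·a⁻¹
zinc: f(T) = -0.071·(T−10) [T>10 °C] = -0.6248
  sulphur-dioxide contribution → 0.7183 μm/a
  chloride contribution → 1.119 μm/a
  ⇒ r_corr(zinc) = 1.838 μm/a
  mass loss = 1.838 μm/a × 7.14 g/cm³ = 13.12 g·m⁻²·a⁻¹
Ordering by g·m⁻²·a⁻¹: copper (22.6) > zinc (13.1)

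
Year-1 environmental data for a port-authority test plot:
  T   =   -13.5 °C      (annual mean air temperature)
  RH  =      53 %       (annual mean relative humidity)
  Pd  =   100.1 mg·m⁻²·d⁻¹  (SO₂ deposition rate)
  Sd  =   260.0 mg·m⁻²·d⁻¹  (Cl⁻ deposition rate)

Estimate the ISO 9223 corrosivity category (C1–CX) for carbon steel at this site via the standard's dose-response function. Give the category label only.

C2

carbon steel: f(T) = +0.150·(T−10) [T≤10 °C] = -3.5250
  SO₂ term: 1.77·100.1^0.52·exp(0.02·53-3.5250) = 1.651
  Cl⁻ term: 0.102·260.0^0.62·exp(0.033·53+0.04·-13.5) = 10.74
  sum: 1.651 + 10.74 → r_corr = 12.39 μm/a
ISO 9223 Table 2 (carbon steel): 1.3 < 12.4 ≤ 25 μm/a ⇒ C2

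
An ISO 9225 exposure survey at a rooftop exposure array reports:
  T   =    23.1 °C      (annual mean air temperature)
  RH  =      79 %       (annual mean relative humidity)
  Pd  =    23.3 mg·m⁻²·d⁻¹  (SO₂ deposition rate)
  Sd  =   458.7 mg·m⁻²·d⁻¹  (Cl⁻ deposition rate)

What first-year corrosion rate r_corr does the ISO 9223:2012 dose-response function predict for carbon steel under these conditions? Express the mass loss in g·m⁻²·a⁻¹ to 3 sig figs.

carbon steel: temperature factor f = -0.054·(13.1) = -0.7074
  sulphur-dioxide contribution → 21.78 μm/a
  chloride contribution → 155.7 μm/a
  total first-year rate 177.5 μm/a
Convert to mass loss: 177.5 μm/a × 7.85 g/cm³ = 1393 g·m⁻²·a⁻¹

r_corr = 1.39e+03 g·m⁻²·a⁻¹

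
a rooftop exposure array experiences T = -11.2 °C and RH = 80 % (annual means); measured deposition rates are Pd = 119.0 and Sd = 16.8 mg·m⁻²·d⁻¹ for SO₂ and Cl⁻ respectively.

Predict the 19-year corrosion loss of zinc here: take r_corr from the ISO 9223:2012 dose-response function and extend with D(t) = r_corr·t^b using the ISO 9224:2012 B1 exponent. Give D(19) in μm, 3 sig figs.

D(19) = 21.2 μm

zinc: temperature factor f = +0.038·(-21.2) = -0.8056
  SO₂ term: 0.0129·119.0^0.44·exp(0.046·80-0.8056) = 1.871
  Sd branch = 0.0175·Sd^0.57·e^(0.008·RH+0.085·T) = 0.06397 μm/a
  r_corr = 1.871 + 0.06397 = 1.935 μm/a
ISO 9224: D(t) = r_corr · t^b with b = 0.813 (zinc, B1)
  D(19) = 1.935 × 19^0.813 = 1.935 × 10.96 = 21.2 μm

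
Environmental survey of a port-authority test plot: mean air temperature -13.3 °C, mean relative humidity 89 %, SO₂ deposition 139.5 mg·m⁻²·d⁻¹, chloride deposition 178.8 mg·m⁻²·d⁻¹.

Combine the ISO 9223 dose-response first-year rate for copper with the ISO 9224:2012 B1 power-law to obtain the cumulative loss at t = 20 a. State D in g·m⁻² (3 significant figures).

D(20) = 48.1 g·m⁻²

copper: T≤10 °C ⇒ hinge +0.126·(-13.3−10) = -2.9358
  Pd branch = 0.0053·Pd^0.26·e^(0.059·RH+f) = 0.1938 μm/a
  Sd branch = 0.01025·Sd^0.27·e^(0.036·RH+0.049·T) = 0.5337 μm/a
  sum: 0.1938 + 0.5337 → r_corr = 0.7275 μm/a
ISO 9224: D(t) = r_corr · t^b with b = 0.667 (copper, B1)
  D(20) = 0.7275 × 20^0.667 = 0.7275 × 7.375 = 5.366 μm
  Mass loss = 5.366 μm × 8.96 g/cm³ = 48.08 g·m⁻²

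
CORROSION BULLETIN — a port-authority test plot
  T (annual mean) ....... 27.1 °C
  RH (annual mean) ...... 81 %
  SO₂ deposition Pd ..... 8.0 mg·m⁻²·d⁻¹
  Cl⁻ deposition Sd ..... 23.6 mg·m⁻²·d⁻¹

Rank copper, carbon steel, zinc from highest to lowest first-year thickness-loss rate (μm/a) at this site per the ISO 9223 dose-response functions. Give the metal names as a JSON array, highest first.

copper: T>10 °C ⇒ hinge -0.080·(27.1−10) = -1.3680
  Pd branch = 0.0053·Pd^0.26·e^(0.059·RH+f) = 0.2757 μm/a
  Sd branch = 0.01025·Sd^0.27·e^(0.036·RH+0.049·T) = 1.677 μm/a
  sum: 0.2757 + 1.677 → r_corr = 1.953 μm/a
carbon steel: T>10 °C ⇒ hinge -0.054·(27.1−10) = -0.9234
  SO₂ term: 1.77·8.0^0.52·exp(0.02·81-0.9234) = 10.47
  Cl⁻ term: 0.102·23.6^0.62·exp(0.033·81+0.04·27.1) = 31.01
  sum: 10.47 + 31.01 → r_corr = 41.48 μm/a
zinc: f(T) = -0.071·(T−10) [T>10 °C] = -1.2141
  SO₂ term: 0.0129·8.0^0.44·exp(0.046·81-1.2141) = 0.3971
  Sd branch = 0.0175·Sd^0.57·e^(0.008·RH+0.085·T) = 2.03 μm/a
  r_corr = 0.3971 + 2.03 = 2.427 μm/a
Ordering by μm/a: carbon steel (41.5) > zinc (2.43) > copper (1.95)

["carbon steel", "zinc", "copper"]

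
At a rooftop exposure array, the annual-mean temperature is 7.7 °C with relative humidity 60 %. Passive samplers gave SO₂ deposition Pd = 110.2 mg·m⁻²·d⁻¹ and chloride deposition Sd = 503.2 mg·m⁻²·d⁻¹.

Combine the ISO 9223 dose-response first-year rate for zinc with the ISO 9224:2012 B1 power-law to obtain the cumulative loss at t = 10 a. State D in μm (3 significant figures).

zinc: f(T) = +0.038·(T−10) [T≤10 °C] = -0.0874
  SO₂ term: 0.0129·110.2^0.44·exp(0.046·60-0.0874) = 1.479
  Sd branch = 0.0175·Sd^0.57·e^(0.008·RH+0.085·T) = 1.887 μm/a
  r_corr = 1.479 + 1.887 = 3.365 μm/a
Power-law: D(10) = r_corr · 10^0.813
  D(10) = 3.365 × 10^0.813 = 3.365 × 6.501 = 21.88 μm

D(10) = 21.9 μm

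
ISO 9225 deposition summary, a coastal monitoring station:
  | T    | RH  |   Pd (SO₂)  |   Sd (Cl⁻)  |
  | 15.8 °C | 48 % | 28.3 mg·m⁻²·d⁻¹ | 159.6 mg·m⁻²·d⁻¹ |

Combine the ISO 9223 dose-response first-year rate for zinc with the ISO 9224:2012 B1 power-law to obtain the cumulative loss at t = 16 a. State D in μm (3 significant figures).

D(16) = 20.1 μm

zinc: T>10 °C ⇒ hinge -0.071·(15.8−10) = -0.4118
  sulphur-dioxide contribution → 0.3384 μm/a
  chloride contribution → 1.773 μm/a
  ⇒ r_corr(zinc) = 2.112 μm/a
ISO 9224: D(t) = r_corr · t^b with b = 0.813 (zinc, B1)
  D(16) = 2.112 × 16^0.813 = 2.112 × 9.527 = 20.12 μm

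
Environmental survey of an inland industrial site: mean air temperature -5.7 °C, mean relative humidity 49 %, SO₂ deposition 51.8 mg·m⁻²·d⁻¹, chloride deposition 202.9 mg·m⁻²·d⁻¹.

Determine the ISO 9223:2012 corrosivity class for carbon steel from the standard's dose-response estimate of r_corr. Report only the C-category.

carbon steel: T≤10 °C ⇒ hinge +0.150·(-5.7−10) = -2.3550
  Pd branch = 1.77·Pd^0.52·e^(0.02·RH+f) = 3.486 μm/a
  Cl⁻ term: 0.102·202.9^0.62·exp(0.033·49+0.04·-5.7) = 11.02
  r_corr = 3.486 + 11.02 = 14.51 μm/a
ISO 9223 Table 2 (carbon steel): 1.3 < 14.5 ≤ 25 μm/a ⇒ C2

C2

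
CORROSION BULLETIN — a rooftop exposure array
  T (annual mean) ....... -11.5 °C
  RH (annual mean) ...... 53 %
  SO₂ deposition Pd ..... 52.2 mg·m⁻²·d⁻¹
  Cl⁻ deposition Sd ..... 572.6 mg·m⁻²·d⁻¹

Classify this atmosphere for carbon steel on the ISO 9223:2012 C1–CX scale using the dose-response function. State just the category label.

C2

carbon steel: temperature factor f = +0.150·(-21.5) = -3.2250
  SO₂ term: 1.77·52.2^0.52·exp(0.02·53-3.2250) = 1.588
  Sd branch = 0.102·Sd^0.62·e^(0.033·RH+0.04·T) = 18.98 μm/a
  sum: 1.588 + 18.98 → r_corr = 20.57 μm/a
Category bounds: 1.3…25 μm/a bracket r_corr ⇒ C2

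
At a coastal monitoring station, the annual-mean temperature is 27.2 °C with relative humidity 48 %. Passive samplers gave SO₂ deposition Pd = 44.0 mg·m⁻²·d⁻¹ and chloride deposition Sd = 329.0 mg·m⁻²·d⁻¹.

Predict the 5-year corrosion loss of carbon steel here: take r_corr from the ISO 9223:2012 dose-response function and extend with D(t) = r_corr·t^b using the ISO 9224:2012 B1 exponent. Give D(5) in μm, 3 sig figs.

carbon steel: temperature factor f = -0.054·(17.2) = -0.9288
  SO₂ term: 1.77·44.0^0.52·exp(0.02·48-0.9288) = 13.07
  Cl⁻ term: 0.102·329.0^0.62·exp(0.033·48+0.04·27.2) = 53.67
  r_corr = 13.07 + 53.67 = 66.73 μm/a
Power-law: D(5) = r_corr · 5^0.523
  D(5) = 66.73 × 5^0.523 = 66.73 × 2.32 = 154.8 μm

D(5) = 155 μm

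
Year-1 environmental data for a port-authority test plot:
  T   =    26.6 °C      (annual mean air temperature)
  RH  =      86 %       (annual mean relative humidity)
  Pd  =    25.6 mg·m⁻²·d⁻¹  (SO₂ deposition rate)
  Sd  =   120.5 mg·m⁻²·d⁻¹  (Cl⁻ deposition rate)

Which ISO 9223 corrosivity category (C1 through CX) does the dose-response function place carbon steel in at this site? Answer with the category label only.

carbon steel: temperature factor f = -0.054·(16.6) = -0.8964
  Pd branch = 1.77·Pd^0.52·e^(0.02·RH+f) = 21.77 μm/a
  Cl⁻ term: 0.102·120.5^0.62·exp(0.033·86+0.04·26.6) = 98.5
  sum: 21.77 + 98.5 → r_corr = 120.3 μm/a
ISO 9223 Table 2 (carbon steel): 80 < 120 ≤ 200 μm/a ⇒ C5

C5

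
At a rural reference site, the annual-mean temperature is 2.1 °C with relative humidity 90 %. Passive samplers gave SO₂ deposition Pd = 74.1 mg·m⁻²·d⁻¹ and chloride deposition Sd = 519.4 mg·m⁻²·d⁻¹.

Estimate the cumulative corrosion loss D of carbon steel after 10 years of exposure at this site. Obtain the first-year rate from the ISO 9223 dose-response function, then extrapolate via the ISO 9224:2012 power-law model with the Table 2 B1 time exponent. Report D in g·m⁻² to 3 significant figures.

D(10) = 3.54e+03 g·m⁻²

carbon steel: temperature factor f = +0.150·(-7.9) = -1.1850
  SO₂ term: 1.77·74.1^0.52·exp(0.02·90-1.1850) = 30.72
  Sd branch = 0.102·Sd^0.62·e^(0.033·RH+0.04·T) = 104.4 μm/a
  sum: 30.72 + 104.4 → r_corr = 135.1 μm/a
ISO 9224: D(t) = r_corr · t^b with b = 0.523 (carbon steel, B1)
  D(10) = 135.1 × 10^0.523 = 135.1 × 3.334 = 450.4 μm
  Mass loss = 450.4 μm × 7.85 g/cm³ = 3536 g·m⁻²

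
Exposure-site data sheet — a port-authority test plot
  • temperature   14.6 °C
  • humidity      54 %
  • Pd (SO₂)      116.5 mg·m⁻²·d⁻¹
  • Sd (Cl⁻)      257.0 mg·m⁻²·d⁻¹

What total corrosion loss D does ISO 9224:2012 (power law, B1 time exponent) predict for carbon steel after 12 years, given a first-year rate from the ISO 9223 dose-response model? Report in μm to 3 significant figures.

D(12) = 301 μm

carbon steel: T>10 °C ⇒ hinge -0.054·(14.6−10) = -0.2484
  sulphur-dioxide contribution → 48.26 μm/a
  chloride contribution → 33.91 μm/a
  total first-year rate 82.17 μm/a
Power-law: D(12) = r_corr · 12^0.523
  D(12) = 82.17 × 12^0.523 = 82.17 × 3.668 = 301.4 μm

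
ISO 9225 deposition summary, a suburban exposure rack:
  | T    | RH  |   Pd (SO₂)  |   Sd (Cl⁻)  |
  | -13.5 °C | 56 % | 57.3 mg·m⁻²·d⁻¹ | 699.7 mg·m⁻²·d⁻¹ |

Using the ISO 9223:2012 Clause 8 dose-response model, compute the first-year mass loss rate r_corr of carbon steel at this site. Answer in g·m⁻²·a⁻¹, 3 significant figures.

r_corr = 182 g·m⁻²·a⁻¹

carbon steel: f(T) = +0.150·(T−10) [T≤10 °C] = -3.5250
  SO₂ term: 1.77·57.3^0.52·exp(0.02·56-3.5250) = 1.311
  Cl⁻ term: 0.102·699.7^0.62·exp(0.033·56+0.04·-13.5) = 21.9
  sum: 1.311 + 21.9 → r_corr = 23.21 μm/a
Convert to mass loss: 23.21 μm/a × 7.85 g/cm³ = 182.2 g·m⁻²·a⁻¹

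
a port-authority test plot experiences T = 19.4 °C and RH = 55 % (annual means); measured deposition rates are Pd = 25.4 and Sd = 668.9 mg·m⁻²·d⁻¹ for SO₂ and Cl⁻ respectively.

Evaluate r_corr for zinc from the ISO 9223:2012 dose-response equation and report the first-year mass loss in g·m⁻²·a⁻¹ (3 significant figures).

zinc: temperature factor f = -0.071·(9.4) = -0.6674
  Pd branch = 0.0129·Pd^0.44·e^(0.046·RH+f) = 0.3449 μm/a
  Cl⁻ term: 0.0175·668.9^0.57·exp(0.008·55+0.085·19.4) = 5.764
  sum: 0.3449 + 5.764 → r_corr = 6.109 μm/a
Convert to mass loss: 6.109 μm/a × 7.14 g/cm³ = 43.62 g·m⁻²·a⁻¹

r_corr = 43.6 g·m⁻²·a⁻¹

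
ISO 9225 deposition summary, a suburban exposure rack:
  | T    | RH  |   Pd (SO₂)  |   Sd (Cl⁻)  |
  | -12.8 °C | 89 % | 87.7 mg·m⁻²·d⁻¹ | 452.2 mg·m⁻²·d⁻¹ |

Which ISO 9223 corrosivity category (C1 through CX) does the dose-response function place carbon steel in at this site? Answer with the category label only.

C4

carbon steel: T≤10 °C ⇒ hinge +0.150·(-12.8−10) = -3.4200
  Pd branch = 1.77·Pd^0.52·e^(0.02·RH+f) = 3.516 μm/a
  Cl⁻ term: 0.102·452.2^0.62·exp(0.033·89+0.04·-12.8) = 51.06
  sum: 3.516 + 51.06 → r_corr = 54.57 μm/a
ISO 9223 Table 2 (carbon steel): 50 < 54.6 ≤ 80 μm/a ⇒ C4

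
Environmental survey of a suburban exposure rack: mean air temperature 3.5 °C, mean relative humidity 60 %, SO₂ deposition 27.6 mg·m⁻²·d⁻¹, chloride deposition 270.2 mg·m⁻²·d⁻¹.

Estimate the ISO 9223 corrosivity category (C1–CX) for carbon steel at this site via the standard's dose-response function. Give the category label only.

C3

carbon steel: f(T) = +0.150·(T−10) [T≤10 °C] = -0.9750
  SO₂ term: 1.77·27.6^0.52·exp(0.02·60-0.9750) = 12.44
  Cl⁻ term: 0.102·270.2^0.62·exp(0.033·60+0.04·3.5) = 27.35
  r_corr = 12.44 + 27.35 = 39.79 μm/a
ISO 9223 Table 2 (carbon steel): 25 < 39.8 ≤ 50 μm/a ⇒ C3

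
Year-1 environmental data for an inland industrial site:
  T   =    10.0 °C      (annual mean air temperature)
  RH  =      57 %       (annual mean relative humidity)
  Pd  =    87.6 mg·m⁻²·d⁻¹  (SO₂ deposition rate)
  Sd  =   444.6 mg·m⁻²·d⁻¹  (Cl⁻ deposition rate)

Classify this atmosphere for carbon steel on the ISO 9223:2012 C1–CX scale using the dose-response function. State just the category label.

C5

carbon steel: temperature factor f = +0.150·(0.0) = +0.0000
  Pd branch = 1.77·Pd^0.52·e^(0.02·RH+f) = 56.65 μm/a
  Cl⁻ term: 0.102·444.6^0.62·exp(0.033·57+0.04·10.0) = 43.75
  sum: 56.65 + 43.75 → r_corr = 100.4 μm/a
ISO 9223 Table 2 (carbon steel): 80 < 100 ≤ 200 μm/a ⇒ C5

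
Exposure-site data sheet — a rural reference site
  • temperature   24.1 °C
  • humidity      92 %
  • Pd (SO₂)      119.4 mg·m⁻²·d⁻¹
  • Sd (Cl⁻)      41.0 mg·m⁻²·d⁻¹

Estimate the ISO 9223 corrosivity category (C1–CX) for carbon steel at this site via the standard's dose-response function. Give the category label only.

carbon steel: temperature factor f = -0.054·(14.1) = -0.7614
  SO₂ term: 1.77·119.4^0.52·exp(0.02·92-0.7614) = 62.58
  Cl⁻ term: 0.102·41.0^0.62·exp(0.033·92+0.04·24.1) = 55.68
  sum: 62.58 + 55.68 → r_corr = 118.3 μm/a
118 μm/a falls in (80, 200] for carbon steel → category C5

C5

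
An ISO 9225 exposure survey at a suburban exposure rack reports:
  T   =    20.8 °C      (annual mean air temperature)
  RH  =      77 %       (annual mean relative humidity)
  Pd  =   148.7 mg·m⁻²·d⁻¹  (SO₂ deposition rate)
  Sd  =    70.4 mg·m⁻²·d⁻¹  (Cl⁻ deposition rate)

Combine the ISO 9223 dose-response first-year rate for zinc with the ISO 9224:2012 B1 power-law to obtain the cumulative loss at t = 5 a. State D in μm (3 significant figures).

zinc: temperature factor f = -0.071·(10.8) = -0.7668
  Pd branch = 0.0129·Pd^0.44·e^(0.046·RH+f) = 1.869 μm/a
  Cl⁻ term: 0.0175·70.4^0.57·exp(0.008·77+0.085·20.8) = 2.145
  r_corr = 1.869 + 2.145 = 4.015 μm/a
Power-law: D(5) = r_corr · 5^0.813
  D(5) = 4.015 × 5^0.813 = 4.015 × 3.701 = 14.86 μm

D(5) = 14.9 μm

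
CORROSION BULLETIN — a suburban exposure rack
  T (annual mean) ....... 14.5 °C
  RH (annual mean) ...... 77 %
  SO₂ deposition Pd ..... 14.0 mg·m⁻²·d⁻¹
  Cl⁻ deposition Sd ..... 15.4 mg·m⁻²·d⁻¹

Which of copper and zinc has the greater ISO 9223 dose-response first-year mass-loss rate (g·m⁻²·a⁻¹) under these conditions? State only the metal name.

copper

copper: T>10 °C ⇒ hinge -0.080·(14.5−10) = -0.3600
  sulphur-dioxide contribution → 0.6901 μm/a
  chloride contribution → 0.6979 μm/a
  total first-year rate 1.388 μm/a
  mass loss = 1.388 μm/a × 8.96 g/cm³ = 12.44 g·m⁻²·a⁻¹
zinc: temperature factor f = -0.071·(4.5) = -0.3195
  sulphur-dioxide contribution → 1.034 μm/a
  chloride contribution → 0.5281 μm/a
  ⇒ r_corr(zinc) = 1.562 μm/a
  mass loss = 1.562 μm/a × 7.14 g/cm³ = 11.15 g·m⁻²·a⁻¹
Ordering by g·m⁻²·a⁻¹: copper (12.4) > zinc (11.2)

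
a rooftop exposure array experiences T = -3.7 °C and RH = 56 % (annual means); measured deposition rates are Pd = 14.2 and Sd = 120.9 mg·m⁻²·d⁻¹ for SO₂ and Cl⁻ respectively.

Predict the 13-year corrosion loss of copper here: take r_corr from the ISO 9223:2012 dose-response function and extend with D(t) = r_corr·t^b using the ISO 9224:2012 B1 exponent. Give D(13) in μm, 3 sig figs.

copper: T≤10 °C ⇒ hinge +0.126·(-3.7−10) = -1.7262
  Pd branch = 0.0053·Pd^0.26·e^(0.059·RH+f) = 0.05118 μm/a
  Sd branch = 0.01025·Sd^0.27·e^(0.036·RH+0.049·T) = 0.2343 μm/a
  sum: 0.05118 + 0.2343 → r_corr = 0.2855 μm/a
ISO 9224: D(t) = r_corr · t^b with b = 0.667 (copper, B1)
  D(13) = 0.2855 × 13^0.667 = 0.2855 × 5.534 = 1.58 μm

D(13) = 1.58 μm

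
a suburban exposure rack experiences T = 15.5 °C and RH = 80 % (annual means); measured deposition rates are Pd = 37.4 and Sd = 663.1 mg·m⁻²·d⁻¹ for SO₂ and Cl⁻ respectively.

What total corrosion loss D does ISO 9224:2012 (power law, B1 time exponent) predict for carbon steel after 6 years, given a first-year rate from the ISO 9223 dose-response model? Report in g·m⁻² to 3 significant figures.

carbon steel: f(T) = -0.054·(T−10) [T>10 °C] = -0.2970
  Pd branch = 1.77·Pd^0.52·e^(0.02·RH+f) = 42.83 μm/a
  Sd branch = 0.102·Sd^0.62·e^(0.033·RH+0.04·T) = 149.2 μm/a
  sum: 42.83 + 149.2 → r_corr = 192 μm/a
Long-term exponent b (ISO 9224 Table 2, B1) = 0.523
  D(6) = 192 × 6^0.523 = 192 × 2.553 = 490.2 μm
  Mass loss = 490.2 μm × 7.85 g/cm³ = 3848 g·m⁻²

D(6) = 3.85e+03 g·m⁻²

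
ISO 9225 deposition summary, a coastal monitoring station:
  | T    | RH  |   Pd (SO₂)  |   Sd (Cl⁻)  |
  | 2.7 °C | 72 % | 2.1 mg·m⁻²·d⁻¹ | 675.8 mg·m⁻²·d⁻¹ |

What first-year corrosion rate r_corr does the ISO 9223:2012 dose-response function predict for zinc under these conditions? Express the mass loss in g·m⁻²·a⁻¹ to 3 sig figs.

zinc: T≤10 °C ⇒ hinge +0.038·(2.7−10) = -0.2774
  SO₂ term: 0.0129·2.1^0.44·exp(0.046·72-0.2774) = 0.3718
  Cl⁻ term: 0.0175·675.8^0.57·exp(0.008·72+0.085·2.7) = 1.606
  r_corr = 0.3718 + 1.606 = 1.978 μm/a
Convert to mass loss: 1.978 μm/a × 7.14 g/cm³ = 14.12 g·m⁻²·a⁻¹

r_corr = 14.1 g·m⁻²·a⁻¹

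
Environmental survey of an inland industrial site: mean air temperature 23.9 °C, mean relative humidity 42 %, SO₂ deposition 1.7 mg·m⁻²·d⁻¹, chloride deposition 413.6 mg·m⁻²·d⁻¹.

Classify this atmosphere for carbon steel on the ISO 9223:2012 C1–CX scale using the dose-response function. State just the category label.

C3

carbon steel: temperature factor f = -0.054·(13.9) = -0.7506
  sulphur-dioxide contribution → 2.551 μm/a
  chloride contribution → 44.46 μm/a
  ⇒ r_corr(carbon steel) = 47.01 μm/a
Category bounds: 25…50 μm/a bracket r_corr ⇒ C3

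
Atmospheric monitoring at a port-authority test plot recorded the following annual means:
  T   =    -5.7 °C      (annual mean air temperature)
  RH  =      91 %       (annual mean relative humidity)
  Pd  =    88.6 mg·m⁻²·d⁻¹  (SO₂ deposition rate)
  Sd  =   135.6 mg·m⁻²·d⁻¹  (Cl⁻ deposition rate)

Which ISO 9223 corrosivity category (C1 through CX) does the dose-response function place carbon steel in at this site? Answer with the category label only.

C3

carbon steel: T≤10 °C ⇒ hinge +0.150·(-5.7−10) = -2.3550
  Pd branch = 1.77·Pd^0.52·e^(0.02·RH+f) = 10.67 μm/a
  Sd branch = 0.102·Sd^0.62·e^(0.033·RH+0.04·T) = 34.34 μm/a
  r_corr = 10.67 + 34.34 = 45.01 μm/a
45 μm/a falls in (25, 50] for carbon steel → category C3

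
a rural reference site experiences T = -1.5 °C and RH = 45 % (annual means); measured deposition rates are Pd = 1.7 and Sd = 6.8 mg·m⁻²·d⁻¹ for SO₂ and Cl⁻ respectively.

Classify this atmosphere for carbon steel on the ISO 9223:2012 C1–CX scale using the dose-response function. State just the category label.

C2

carbon steel: T≤10 °C ⇒ hinge +0.150·(-1.5−10) = -1.7250
  SO₂ term: 1.77·1.7^0.52·exp(0.02·45-1.7250) = 1.022
  Sd branch = 0.102·Sd^0.62·e^(0.033·RH+0.04·T) = 1.392 μm/a
  sum: 1.022 + 1.392 → r_corr = 2.414 μm/a
Category bounds: 1.3…25 μm/a bracket r_corr ⇒ C2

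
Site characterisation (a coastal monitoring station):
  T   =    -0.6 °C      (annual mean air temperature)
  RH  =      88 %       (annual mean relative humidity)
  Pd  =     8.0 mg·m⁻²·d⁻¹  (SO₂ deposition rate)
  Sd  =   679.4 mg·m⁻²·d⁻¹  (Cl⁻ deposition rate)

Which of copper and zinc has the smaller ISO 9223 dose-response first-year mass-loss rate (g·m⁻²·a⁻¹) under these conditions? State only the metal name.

copper

copper: f(T) = +0.126·(T−10) [T≤10 °C] = -1.3356
  sulphur-dioxide contribution → 0.4304 μm/a
  chloride contribution → 1.376 μm/a
  ⇒ r_corr(copper) = 1.806 μm/a
  mass loss = 1.806 μm/a × 8.96 g/cm³ = 16.18 g·m⁻²·a⁻¹
zinc: f(T) = +0.038·(T−10) [T≤10 °C] = -0.4028
  sulphur-dioxide contribution → 1.233 μm/a
  chloride contribution → 1.383 μm/a
  ⇒ r_corr(zinc) = 2.617 μm/a
  mass loss = 2.617 μm/a × 7.14 g/cm³ = 18.68 g·m⁻²·a⁻¹
Ordering by g·m⁻²·a⁻¹: zinc (18.7) > copper (16.2)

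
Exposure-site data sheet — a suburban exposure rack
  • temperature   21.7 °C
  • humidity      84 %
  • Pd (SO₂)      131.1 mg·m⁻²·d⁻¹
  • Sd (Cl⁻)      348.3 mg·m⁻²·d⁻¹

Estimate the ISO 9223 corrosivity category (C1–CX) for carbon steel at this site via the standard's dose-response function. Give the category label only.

CX

carbon steel: temperature factor f = -0.054·(11.7) = -0.6318
  sulphur-dioxide contribution → 63.73 μm/a
  chloride contribution → 146.4 μm/a
  total first-year rate 210.1 μm/a
210 μm/a falls in (200, 700] for carbon steel → category CX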